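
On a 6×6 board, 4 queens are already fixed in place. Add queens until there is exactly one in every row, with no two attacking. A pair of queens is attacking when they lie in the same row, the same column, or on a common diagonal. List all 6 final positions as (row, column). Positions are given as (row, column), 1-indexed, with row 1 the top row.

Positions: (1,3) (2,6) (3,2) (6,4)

Row 4: attacked by (1,3)→{3,6}; (2,6)→{4,6}; (3,2)→{1,2,3}; (6,4)→{2,4,6}. Safe: 5. Place at column 5.
Row 5: attacked by (1,3)→{3}; (2,6)→{3,6}; (3,2)→{2,4}; (4,5)→{4,5,6}; (6,4)→{3,4,5}. Safe: 1. Place at column 1.
Columns [3, 6, 2, 5, 1, 4], r−c [-2, -4, 1, -1, 4, 2], r+c [4, 8, 5, 9, 6, 10] are all distinct, so no two queens attack.

(1,3) (2,6) (3,2) (4,5) (5,1) (6,4)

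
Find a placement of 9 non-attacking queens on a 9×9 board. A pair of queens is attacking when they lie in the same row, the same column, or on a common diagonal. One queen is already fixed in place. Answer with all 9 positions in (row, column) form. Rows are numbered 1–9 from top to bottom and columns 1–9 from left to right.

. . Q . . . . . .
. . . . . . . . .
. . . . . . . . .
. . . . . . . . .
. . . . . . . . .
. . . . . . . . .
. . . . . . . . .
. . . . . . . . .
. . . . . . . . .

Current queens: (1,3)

Row 2: attacked by (1,3)→{2,3,4}. Safe: 1, 5, 6, 7, 8, 9. Place at column 6.
Row 3: attacked by (1,3)→{1,3,5}; (2,6)→{5,6,7}. Safe: 2, 4, 8, 9. Place at column 8.
Row 4: attacked by (1,3)→{3,6}; (2,6)→{4,6,8}; (3,8)→{7,8,9}. Safe: 1, 2, 5. Place at column 5.
Row 5: attacked by (1,3)→{3,7}; (2,6)→{3,6,9}; (3,8)→{6,8}; (4,5)→{4,5,6}. Safe: 1, 2. Place at column 1.
Row 6: attacked by (1,3)→{3,8}; (2,6)→{2,6}; (3,8)→{5,8}; (4,5)→{3,5,7}; (5,1)→{1,2}. Safe: 4, 9. Place at column 9.
Row 7: attacked by (1,3)→{3,9}; (2,6)→{1,6}; (3,8)→{4,8}; (4,5)→{2,5,8}; (5,1)→{1,3}; (6,9)→{8,9}. Safe: 7. Place at column 7.
Row 8: attacked by (1,3)→{3}; (2,6)→{6}; (3,8)→{3,8}; (4,5)→{1,5,9}; (5,1)→{1,4}; (6,9)→{7,9}; (7,7)→{6,7,8}. Safe: 2. Place at column 2.
Row 9: attacked by (1,3)→{3}; (2,6)→{6}; (3,8)→{2,8}; (4,5)→{5}; (5,1)→{1,5}; (6,9)→{6,9}; (7,7)→{5,7,9}; (8,2)→{1,2,3}. Safe: 4. Place at column 4.
Columns [3, 6, 8, 5, 1, 9, 7, 2, 4], r−c [-2, -4, -5, -1, 4, -3, 0, 6, 5], r+c [4, 8, 11, 9, 6, 15, 14, 10, 13] are all distinct, so no two queens attack.

(1,3) (2,6) (3,8) (4,5) (5,1) (6,9) (7,7) (8,2) (9,4)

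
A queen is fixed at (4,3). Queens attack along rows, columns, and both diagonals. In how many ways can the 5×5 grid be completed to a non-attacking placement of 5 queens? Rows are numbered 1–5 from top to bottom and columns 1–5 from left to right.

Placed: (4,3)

2

Branch on row 1: col 1 → 0; col 2 → 1; col 4 → 1; col 5 → 0.
Sum: 0 + 1 + 1 + 0 = 2.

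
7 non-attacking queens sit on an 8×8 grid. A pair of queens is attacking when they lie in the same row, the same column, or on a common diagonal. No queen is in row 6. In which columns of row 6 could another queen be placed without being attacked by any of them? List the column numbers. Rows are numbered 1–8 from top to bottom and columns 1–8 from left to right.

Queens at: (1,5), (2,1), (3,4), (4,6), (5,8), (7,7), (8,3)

(1,5) attacks row 6 at column 5.
(2,1) attacks row 6 at column 1 and diagonals 5.
(3,4) attacks row 6 at column 4 and diagonals 1, 7.
(4,6) attacks row 6 at column 6 and diagonals 4, 8.
(5,8) attacks row 6 at column 8 and diagonals 7.
(7,7) attacks row 6 at column 7 and diagonals 6, 8.
(8,3) attacks row 6 at column 3 and diagonals 1, 5.
Attacked columns: {1, 3, 4, 5, 6, 7, 8}. Safe: {2}.

columns 2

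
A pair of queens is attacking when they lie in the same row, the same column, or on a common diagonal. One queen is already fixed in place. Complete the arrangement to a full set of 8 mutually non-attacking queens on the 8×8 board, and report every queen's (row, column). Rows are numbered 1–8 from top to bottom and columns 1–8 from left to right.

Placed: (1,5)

(1,5) (2,3) (3,1) (4,6) (5,8) (6,2) (7,4) (8,7)

Row 2: attacked by (1,5)→{4,5,6}. Safe: 1, 2, 3, 7, 8. Place at column 3.
Row 3: attacked by (1,5)→{3,5,7}; (2,3)→{2,3,4}. Safe: 1, 6, 8. Place at column 1.
Row 4: attacked by (1,5)→{2,5,8}; (2,3)→{1,3,5}; (3,1)→{1,2}. Safe: 4, 6, 7. Place at column 6.
Row 5: attacked by (1,5)→{1,5}; (2,3)→{3,6}; (3,1)→{1,3}; (4,6)→{5,6,7}. Safe: 2, 4, 8. Place at column 8.
Row 6: attacked by (1,5)→{5}; (2,3)→{3,7}; (3,1)→{1,4}; (4,6)→{4,6,8}; (5,8)→{7,8}. Safe: 2. Place at column 2.
Row 7: attacked by (1,5)→{5}; (2,3)→{3,8}; (3,1)→{1,5}; (4,6)→{3,6}; (5,8)→{6,8}; (6,2)→{1,2,3}. Safe: 4, 7. Place at column 4.
Row 8: attacked by (1,5)→{5}; (2,3)→{3}; (3,1)→{1,6}; (4,6)→{2,6}; (5,8)→{5,8}; (6,2)→{2,4}; (7,4)→{3,4,5}. Safe: 7. Place at column 7.
Columns [5, 3, 1, 6, 8, 2, 4, 7], r−c [-4, -1, 2, -2, -3, 4, 3, 1], r+c [6, 5, 4, 10, 13, 8, 11, 15] are all distinct, so no two queens attack.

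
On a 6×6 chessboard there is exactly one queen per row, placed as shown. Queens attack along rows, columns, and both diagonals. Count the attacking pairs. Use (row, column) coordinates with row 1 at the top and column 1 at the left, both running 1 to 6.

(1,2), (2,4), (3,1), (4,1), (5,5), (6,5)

2

Same column: (3,1)–(4,1) (column 1); (5,5)–(6,5) (column 5).
Total attacking pairs: 2.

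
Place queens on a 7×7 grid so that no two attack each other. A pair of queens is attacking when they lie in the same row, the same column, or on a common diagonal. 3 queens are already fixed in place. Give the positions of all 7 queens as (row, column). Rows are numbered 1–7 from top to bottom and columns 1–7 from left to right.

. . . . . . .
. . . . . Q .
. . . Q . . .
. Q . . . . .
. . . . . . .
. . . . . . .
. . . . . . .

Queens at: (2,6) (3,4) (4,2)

(1,1) (2,6) (3,4) (4,2) (5,7) (6,5) (7,3)

Row 1: attacked by (2,6)→{5,6,7}; (3,4)→{2,4,6}; (4,2)→{2,5}. Safe: 1, 3. Place at column 1.
Row 5: attacked by (1,1)→{1,5}; (2,6)→{3,6}; (3,4)→{2,4,6}; (4,2)→{1,2,3}. Safe: 7. Place at column 7.
Row 6: attacked by (1,1)→{1,6}; (2,6)→{2,6}; (3,4)→{1,4,7}; (4,2)→{2,4}; (5,7)→{6,7}. Safe: 3, 5. Place at column 5.
Row 7: attacked by (1,1)→{1,7}; (2,6)→{1,6}; (3,4)→{4}; (4,2)→{2,5}; (5,7)→{5,7}; (6,5)→{4,5,6}. Safe: 3. Place at column 3.
Columns [1, 6, 4, 2, 7, 5, 3], r−c [0, -4, -1, 2, -2, 1, 4], r+c [2, 8, 7, 6, 12, 11, 10] are all distinct, so no two queens attack.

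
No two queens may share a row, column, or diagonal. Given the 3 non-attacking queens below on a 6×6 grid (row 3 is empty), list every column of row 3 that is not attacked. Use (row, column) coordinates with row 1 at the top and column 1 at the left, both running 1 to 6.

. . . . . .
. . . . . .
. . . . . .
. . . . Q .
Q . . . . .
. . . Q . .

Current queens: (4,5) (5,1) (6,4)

columns 2

(4,5) attacks row 3 at column 5 and diagonals 4, 6.
(5,1) attacks row 3 at column 1 and diagonals 3.
(6,4) attacks row 3 at column 4 and diagonals 1.
Attacked columns: {1, 3, 4, 5, 6}. Safe: {2}.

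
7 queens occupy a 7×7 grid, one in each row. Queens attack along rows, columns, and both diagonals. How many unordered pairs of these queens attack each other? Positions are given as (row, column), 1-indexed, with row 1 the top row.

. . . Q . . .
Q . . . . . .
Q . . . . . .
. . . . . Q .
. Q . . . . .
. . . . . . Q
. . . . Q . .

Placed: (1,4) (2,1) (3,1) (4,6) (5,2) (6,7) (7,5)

Same column: (2,1)–(3,1) (column 1).
Same diagonal: (3,1)–(7,5) (|3−7| = |1−5| = 4).
Total attacking pairs: 2.

2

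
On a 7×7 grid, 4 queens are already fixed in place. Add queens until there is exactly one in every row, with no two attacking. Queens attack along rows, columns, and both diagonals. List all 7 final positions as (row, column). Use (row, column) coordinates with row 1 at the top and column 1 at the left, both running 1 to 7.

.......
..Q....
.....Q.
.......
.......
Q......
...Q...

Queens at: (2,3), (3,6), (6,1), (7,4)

(1,7) (2,3) (3,6) (4,2) (5,5) (6,1) (7,4)

Row 1: attacked by (2,3)→{2,3,4}; (3,6)→{4,6}; (6,1)→{1,6}; (7,4)→{4}. Safe: 5, 7. Place at column 7.
Row 4: attacked by (1,7)→{4,7}; (2,3)→{1,3,5}; (3,6)→{5,6,7}; (6,1)→{1,3}; (7,4)→{1,4,7}. Safe: 2. Place at column 2.
Row 5: attacked by (1,7)→{3,7}; (2,3)→{3,6}; (3,6)→{4,6}; (4,2)→{1,2,3}; (6,1)→{1,2}; (7,4)→{2,4,6}. Safe: 5. Place at column 5.
Columns [7, 3, 6, 2, 5, 1, 4], r−c [-6, -1, -3, 2, 0, 5, 3], r+c [8, 5, 9, 6, 10, 7, 11] are all distinct, so no two queens attack.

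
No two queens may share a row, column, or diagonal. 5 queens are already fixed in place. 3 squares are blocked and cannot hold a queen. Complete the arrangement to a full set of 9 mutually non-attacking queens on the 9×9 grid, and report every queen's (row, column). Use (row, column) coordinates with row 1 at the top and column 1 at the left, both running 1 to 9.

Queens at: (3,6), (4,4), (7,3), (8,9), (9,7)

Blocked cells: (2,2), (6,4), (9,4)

(1,5) (2,1) (3,6) (4,4) (5,2) (6,8) (7,3) (8,9) (9,7)

Row 1: attacked by (3,6)→{4,6,8}; (4,4)→{1,4,7}; (7,3)→{3,9}; (8,9)→{2,9}; (9,7)→{7}. Safe: 5. Place at column 5.
Row 2: attacked by (1,5)→{4,5,6}; (3,6)→{5,6,7}; (4,4)→{2,4,6}; (7,3)→{3,8}; (8,9)→{3,9}; (9,7)→{7}. Blocked: 2. Safe: 1. Place at column 1.
Row 5: attacked by (1,5)→{1,5,9}; (2,1)→{1,4}; (3,6)→{4,6,8}; (4,4)→{3,4,5}; (7,3)→{1,3,5}; (8,9)→{6,9}; (9,7)→{3,7}. Safe: 2. Place at column 2.
Row 6: attacked by (1,5)→{5}; (2,1)→{1,5}; (3,6)→{3,6,9}; (4,4)→{2,4,6}; (5,2)→{1,2,3}; (7,3)→{2,3,4}; (8,9)→{7,9}; (9,7)→{4,7}. Blocked: 4. Safe: 8. Place at column 8.
Columns [5, 1, 6, 4, 2, 8, 3, 9, 7], r−c [-4, 1, -3, 0, 3, -2, 4, -1, 2], r+c [6, 3, 9, 8, 7, 14, 10, 17, 16] are all distinct, so no two queens attack.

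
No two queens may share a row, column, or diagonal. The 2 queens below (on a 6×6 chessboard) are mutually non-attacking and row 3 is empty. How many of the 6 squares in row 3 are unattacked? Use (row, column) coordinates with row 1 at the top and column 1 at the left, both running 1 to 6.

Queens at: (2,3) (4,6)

(2,3) attacks row 3 at column 3 and diagonals 2, 4.
(4,6) attacks row 3 at column 6 and diagonals 5.
Attacked columns: {2, 3, 4, 5, 6}. Safe: {1}.

1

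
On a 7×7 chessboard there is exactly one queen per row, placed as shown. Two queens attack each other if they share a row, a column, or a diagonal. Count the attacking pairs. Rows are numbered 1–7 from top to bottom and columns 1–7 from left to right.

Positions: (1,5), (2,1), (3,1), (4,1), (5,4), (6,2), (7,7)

Same column: (2,1)–(3,1) (column 1); (2,1)–(4,1) (column 1); (3,1)–(4,1) (column 1).
Same diagonal: (2,1)–(5,4) (|2−5| = |1−4| = 3).
Total attacking pairs: 4.

4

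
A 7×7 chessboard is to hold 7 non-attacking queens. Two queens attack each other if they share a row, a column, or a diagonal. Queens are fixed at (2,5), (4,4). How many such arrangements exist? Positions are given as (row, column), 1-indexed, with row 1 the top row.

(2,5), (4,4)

2

Branch on row 1: col 2 → 2; col 3 → 0.
Sum: 2 + 0 = 2.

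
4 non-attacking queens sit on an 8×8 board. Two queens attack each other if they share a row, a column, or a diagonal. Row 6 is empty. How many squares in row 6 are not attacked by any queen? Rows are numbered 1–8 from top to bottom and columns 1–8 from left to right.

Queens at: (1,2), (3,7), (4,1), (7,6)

(1,2) attacks row 6 at column 2 and diagonals 7.
(3,7) attacks row 6 at column 7 and diagonals 4.
(4,1) attacks row 6 at column 1 and diagonals 3.
(7,6) attacks row 6 at column 6 and diagonals 5, 7.
Attacked columns: {1, 2, 3, 4, 5, 6, 7}. Safe: {8}.

1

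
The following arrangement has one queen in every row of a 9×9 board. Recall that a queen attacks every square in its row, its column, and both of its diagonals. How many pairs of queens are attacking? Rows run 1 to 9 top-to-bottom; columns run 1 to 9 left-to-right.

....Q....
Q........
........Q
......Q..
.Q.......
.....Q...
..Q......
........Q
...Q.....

2

Same column: (3,9)–(8,9) (column 9).
Same diagonal: (3,9)–(6,6) (|3−6| = |9−6| = 3).
Total attacking pairs: 2.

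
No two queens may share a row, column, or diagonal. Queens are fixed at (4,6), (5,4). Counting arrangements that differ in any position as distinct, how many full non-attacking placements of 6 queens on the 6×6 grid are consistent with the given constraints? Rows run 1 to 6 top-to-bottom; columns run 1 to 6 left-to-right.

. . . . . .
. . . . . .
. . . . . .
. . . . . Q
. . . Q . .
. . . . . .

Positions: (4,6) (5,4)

Branch on row 1: col 1 → 0; col 2 → 0; col 5 → 1.
Sum: 0 + 0 + 1 = 1.

1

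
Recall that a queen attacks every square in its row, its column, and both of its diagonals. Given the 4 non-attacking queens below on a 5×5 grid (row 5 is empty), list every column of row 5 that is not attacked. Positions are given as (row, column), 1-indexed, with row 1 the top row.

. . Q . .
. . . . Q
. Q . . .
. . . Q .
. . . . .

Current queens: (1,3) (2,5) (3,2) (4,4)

columns 1

(1,3) attacks row 5 at column 3.
(2,5) attacks row 5 at column 5 and diagonals 2.
(3,2) attacks row 5 at column 2 and diagonals 4.
(4,4) attacks row 5 at column 4 and diagonals 3, 5.
Attacked columns: {2, 3, 4, 5}. Safe: {1}.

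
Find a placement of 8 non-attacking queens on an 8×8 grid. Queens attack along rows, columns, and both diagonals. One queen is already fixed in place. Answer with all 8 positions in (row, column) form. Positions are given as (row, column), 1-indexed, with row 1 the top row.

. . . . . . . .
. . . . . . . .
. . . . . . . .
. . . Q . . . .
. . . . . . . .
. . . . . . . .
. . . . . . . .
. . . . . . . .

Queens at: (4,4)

(1,6) (2,8) (3,2) (4,4) (5,1) (6,7) (7,5) (8,3)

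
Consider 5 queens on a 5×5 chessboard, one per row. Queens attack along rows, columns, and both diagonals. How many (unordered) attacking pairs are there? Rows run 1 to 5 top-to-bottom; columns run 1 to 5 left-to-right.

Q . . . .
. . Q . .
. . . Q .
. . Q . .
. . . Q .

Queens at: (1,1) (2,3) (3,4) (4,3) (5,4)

5

Same column: (2,3)–(4,3) (column 3); (3,4)–(5,4) (column 4).
Same diagonal: (2,3)–(3,4) (|2−3| = |3−4| = 1); (3,4)–(4,3) (|3−4| = |4−3| = 1); (4,3)–(5,4) (|4−5| = |3−4| = 1).
Total attacking pairs: 5.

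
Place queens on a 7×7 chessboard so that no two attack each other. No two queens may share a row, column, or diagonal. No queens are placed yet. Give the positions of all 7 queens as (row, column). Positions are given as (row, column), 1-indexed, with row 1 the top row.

Row 1: Safe: 1, 2, 3, 4, 5, 6, 7. Place at column 7.
Row 2: attacked by (1,7)→{6,7}. Safe: 1, 2, 3, 4, 5. Place at column 3.
Row 3: attacked by (1,7)→{5,7}; (2,3)→{2,3,4}. Safe: 1, 6. Place at column 6.
Row 4: attacked by (1,7)→{4,7}; (2,3)→{1,3,5}; (3,6)→{5,6,7}. Safe: 2. Place at column 2.
Row 5: attacked by (1,7)→{3,7}; (2,3)→{3,6}; (3,6)→{4,6}; (4,2)→{1,2,3}. Safe: 5. Place at column 5.
Row 6: attacked by (1,7)→{2,7}; (2,3)→{3,7}; (3,6)→{3,6}; (4,2)→{2,4}; (5,5)→{4,5,6}. Safe: 1. Place at column 1.
Row 7: attacked by (1,7)→{1,7}; (2,3)→{3}; (3,6)→{2,6}; (4,2)→{2,5}; (5,5)→{3,5,7}; (6,1)→{1,2}. Safe: 4. Place at column 4.
Columns [7, 3, 6, 2, 5, 1, 4], r−c [-6, -1, -3, 2, 0, 5, 3], r+c [8, 5, 9, 6, 10, 7, 11] are all distinct, so no two queens attack.

(1,7) (2,3) (3,6) (4,2) (5,5) (6,1) (7,4)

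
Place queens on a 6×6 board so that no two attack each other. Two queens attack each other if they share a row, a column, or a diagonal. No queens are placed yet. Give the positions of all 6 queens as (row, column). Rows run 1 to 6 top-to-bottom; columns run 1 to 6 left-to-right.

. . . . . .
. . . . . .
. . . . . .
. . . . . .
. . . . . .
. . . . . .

Row 1: Safe: 1, 2, 3, 4, 5, 6. Place at column 5.
Row 2: attacked by (1,5)→{4,5,6}. Safe: 1, 2, 3. Place at column 3.
Row 3: attacked by (1,5)→{3,5}; (2,3)→{2,3,4}. Safe: 1, 6. Place at column 1.
Row 4: attacked by (1,5)→{2,5}; (2,3)→{1,3,5}; (3,1)→{1,2}. Safe: 4, 6. Place at column 6.
Row 5: attacked by (1,5)→{1,5}; (2,3)→{3,6}; (3,1)→{1,3}; (4,6)→{5,6}. Safe: 2, 4. Place at column 4.
Row 6: attacked by (1,5)→{5}; (2,3)→{3}; (3,1)→{1,4}; (4,6)→{4,6}; (5,4)→{3,4,5}. Safe: 2. Place at column 2.
Columns [5, 3, 1, 6, 4, 2], r−c [-4, -1, 2, -2, 1, 4], r+c [6, 5, 4, 10, 9, 8] are all distinct, so no two queens attack.

(1,5) (2,3) (3,1) (4,6) (5,4) (6,2)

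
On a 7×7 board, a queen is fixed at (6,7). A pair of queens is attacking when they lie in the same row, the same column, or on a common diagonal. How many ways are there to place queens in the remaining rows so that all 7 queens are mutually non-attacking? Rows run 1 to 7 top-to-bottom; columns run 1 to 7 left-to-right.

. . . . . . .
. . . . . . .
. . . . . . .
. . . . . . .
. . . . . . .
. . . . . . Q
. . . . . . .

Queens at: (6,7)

7

Branch on row 1: col 1 → 1; col 3 → 2; col 4 → 2; col 5 → 1; col 6 → 1.
Sum: 1 + 2 + 2 + 1 + 1 = 7.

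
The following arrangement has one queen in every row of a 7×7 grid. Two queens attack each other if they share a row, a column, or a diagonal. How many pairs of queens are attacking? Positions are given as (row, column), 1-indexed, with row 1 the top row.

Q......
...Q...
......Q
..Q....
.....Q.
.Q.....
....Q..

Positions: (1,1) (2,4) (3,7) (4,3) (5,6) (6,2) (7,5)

0

All columns are distinct and no two queens satisfy |Δrow| = |Δcol|, so no pair attacks.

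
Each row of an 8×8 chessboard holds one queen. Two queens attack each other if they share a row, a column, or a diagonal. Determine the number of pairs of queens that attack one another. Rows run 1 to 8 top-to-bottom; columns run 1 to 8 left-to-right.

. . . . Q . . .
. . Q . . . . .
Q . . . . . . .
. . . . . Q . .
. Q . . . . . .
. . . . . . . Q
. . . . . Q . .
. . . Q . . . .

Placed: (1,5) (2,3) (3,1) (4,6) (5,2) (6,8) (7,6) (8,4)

2

Same column: (4,6)–(7,6) (column 6).
Same diagonal: (4,6)–(6,8) (|4−6| = |6−8| = 2).
Total attacking pairs: 2.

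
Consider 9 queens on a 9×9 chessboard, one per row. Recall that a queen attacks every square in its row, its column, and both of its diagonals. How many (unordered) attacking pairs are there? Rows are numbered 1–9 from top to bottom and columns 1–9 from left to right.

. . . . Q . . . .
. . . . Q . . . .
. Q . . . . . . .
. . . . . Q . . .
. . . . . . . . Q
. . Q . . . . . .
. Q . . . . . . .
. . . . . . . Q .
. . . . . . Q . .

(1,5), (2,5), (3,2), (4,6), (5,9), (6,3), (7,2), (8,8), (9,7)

5

Same column: (1,5)–(2,5) (column 5); (3,2)–(7,2) (column 2).
Same diagonal: (1,5)–(5,9) (|1−5| = |5−9| = 4); (6,3)–(7,2) (|6−7| = |3−2| = 1); (8,8)–(9,7) (|8−9| = |8−7| = 1).
Total attacking pairs: 5.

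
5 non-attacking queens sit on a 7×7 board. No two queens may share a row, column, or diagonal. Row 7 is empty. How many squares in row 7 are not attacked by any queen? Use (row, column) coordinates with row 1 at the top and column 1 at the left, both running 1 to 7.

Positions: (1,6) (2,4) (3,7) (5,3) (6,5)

(1,6) attacks row 7 at column 6.
(2,4) attacks row 7 at column 4.
(3,7) attacks row 7 at column 7 and diagonals 3.
(5,3) attacks row 7 at column 3 and diagonals 1, 5.
(6,5) attacks row 7 at column 5 and diagonals 4, 6.
Attacked columns: {1, 3, 4, 5, 6, 7}. Safe: {2}.

1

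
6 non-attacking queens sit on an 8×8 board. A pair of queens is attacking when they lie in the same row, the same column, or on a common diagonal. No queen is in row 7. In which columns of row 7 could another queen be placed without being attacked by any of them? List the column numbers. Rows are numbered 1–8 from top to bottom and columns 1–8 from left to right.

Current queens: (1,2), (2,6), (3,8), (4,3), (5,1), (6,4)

columns 7

(1,2) attacks row 7 at column 2 and diagonals 8.
(2,6) attacks row 7 at column 6 and diagonals 1.
(3,8) attacks row 7 at column 8 and diagonals 4.
(4,3) attacks row 7 at column 3 and diagonals 6.
(5,1) attacks row 7 at column 1 and diagonals 3.
(6,4) attacks row 7 at column 4 and diagonals 3, 5.
Attacked columns: {1, 2, 3, 4, 5, 6, 8}. Safe: {7}.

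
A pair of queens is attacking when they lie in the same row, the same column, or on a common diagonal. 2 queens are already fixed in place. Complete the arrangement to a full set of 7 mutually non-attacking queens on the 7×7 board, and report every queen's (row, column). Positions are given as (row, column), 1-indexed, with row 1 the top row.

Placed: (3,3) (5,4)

(1,2) (2,6) (3,3) (4,7) (5,4) (6,1) (7,5)

Row 1: attacked by (3,3)→{1,3,5}; (5,4)→{4}. Safe: 2, 6, 7. Place at column 2.
Row 2: attacked by (1,2)→{1,2,3}; (3,3)→{2,3,4}; (5,4)→{1,4,7}. Safe: 5, 6. Place at column 6.
Row 4: attacked by (1,2)→{2,5}; (2,6)→{4,6}; (3,3)→{2,3,4}; (5,4)→{3,4,5}. Safe: 1, 7. Place at column 7.
Row 6: attacked by (1,2)→{2,7}; (2,6)→{2,6}; (3,3)→{3,6}; (4,7)→{5,7}; (5,4)→{3,4,5}. Safe: 1. Place at column 1.
Row 7: attacked by (1,2)→{2}; (2,6)→{1,6}; (3,3)→{3,7}; (4,7)→{4,7}; (5,4)→{2,4,6}; (6,1)→{1,2}. Safe: 5. Place at column 5.
Columns [2, 6, 3, 7, 4, 1, 5], r−c [-1, -4, 0, -3, 1, 5, 2], r+c [3, 8, 6, 11, 9, 7, 12] are all distinct, so no two queens attack.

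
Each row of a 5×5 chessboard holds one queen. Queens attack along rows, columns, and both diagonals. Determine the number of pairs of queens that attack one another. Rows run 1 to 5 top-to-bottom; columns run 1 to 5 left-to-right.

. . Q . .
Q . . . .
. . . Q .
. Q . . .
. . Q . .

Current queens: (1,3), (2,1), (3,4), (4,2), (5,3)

Same column: (1,3)–(5,3) (column 3).
Same diagonal: (4,2)–(5,3) (|4−5| = |2−3| = 1).
Total attacking pairs: 2.

2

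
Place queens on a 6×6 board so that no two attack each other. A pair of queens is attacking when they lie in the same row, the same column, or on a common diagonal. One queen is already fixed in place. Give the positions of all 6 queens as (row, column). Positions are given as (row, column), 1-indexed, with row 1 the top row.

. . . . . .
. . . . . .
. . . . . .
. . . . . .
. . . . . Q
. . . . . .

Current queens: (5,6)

(1,4) (2,1) (3,5) (4,2) (5,6) (6,3)

Row 1: attacked by (5,6)→{2,6}. Safe: 1, 3, 4, 5. Place at column 4.
Row 2: attacked by (1,4)→{3,4,5}; (5,6)→{3,6}. Safe: 1, 2. Place at column 1.
Row 3: attacked by (1,4)→{2,4,6}; (2,1)→{1,2}; (5,6)→{4,6}. Safe: 3, 5. Place at column 5.
Row 4: attacked by (1,4)→{1,4}; (2,1)→{1,3}; (3,5)→{4,5,6}; (5,6)→{5,6}. Safe: 2. Place at column 2.
Row 6: attacked by (1,4)→{4}; (2,1)→{1,5}; (3,5)→{2,5}; (4,2)→{2,4}; (5,6)→{5,6}. Safe: 3. Place at column 3.
Columns [4, 1, 5, 2, 6, 3], r−c [-3, 1, -2, 2, -1, 3], r+c [5, 3, 8, 6, 11, 9] are all distinct, so no two queens attack.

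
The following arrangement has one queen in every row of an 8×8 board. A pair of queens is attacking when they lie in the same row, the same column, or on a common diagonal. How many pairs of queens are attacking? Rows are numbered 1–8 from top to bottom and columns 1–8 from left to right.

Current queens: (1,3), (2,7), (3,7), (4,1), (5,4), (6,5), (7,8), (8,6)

Same column: (2,7)–(3,7) (column 7).
Same diagonal: (2,7)–(5,4) (|2−5| = |7−4| = 3); (5,4)–(6,5) (|5−6| = |4−5| = 1).
Total attacking pairs: 3.

3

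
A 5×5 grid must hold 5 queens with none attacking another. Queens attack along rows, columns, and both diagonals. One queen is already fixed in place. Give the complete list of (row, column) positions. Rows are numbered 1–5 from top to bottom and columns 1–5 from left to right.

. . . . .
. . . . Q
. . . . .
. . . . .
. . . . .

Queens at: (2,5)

Row 1: attacked by (2,5)→{4,5}. Safe: 1, 2, 3. Place at column 3.
Row 3: attacked by (1,3)→{1,3,5}; (2,5)→{4,5}. Safe: 2. Place at column 2.
Row 4: attacked by (1,3)→{3}; (2,5)→{3,5}; (3,2)→{1,2,3}. Safe: 4. Place at column 4.
Row 5: attacked by (1,3)→{3}; (2,5)→{2,5}; (3,2)→{2,4}; (4,4)→{3,4,5}. Safe: 1. Place at column 1.
Columns [3, 5, 2, 4, 1], r−c [-2, -3, 1, 0, 4], r+c [4, 7, 5, 8, 6] are all distinct, so no two queens attack.

(1,3) (2,5) (3,2) (4,4) (5,1)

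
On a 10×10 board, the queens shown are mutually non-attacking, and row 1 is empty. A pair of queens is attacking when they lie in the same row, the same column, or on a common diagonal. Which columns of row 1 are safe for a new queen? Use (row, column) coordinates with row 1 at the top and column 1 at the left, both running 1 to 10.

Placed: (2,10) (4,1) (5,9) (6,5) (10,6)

(2,10) attacks row 1 at column 10 and diagonals 9.
(4,1) attacks row 1 at column 1 and diagonals 4.
(5,9) attacks row 1 at column 9 and diagonals 5.
(6,5) attacks row 1 at column 5 and diagonals 10.
(10,6) attacks row 1 at column 6.
Attacked columns: {1, 4, 5, 6, 9, 10}. Safe: {2, 3, 7, 8}.

columns 2, 3, 7, 8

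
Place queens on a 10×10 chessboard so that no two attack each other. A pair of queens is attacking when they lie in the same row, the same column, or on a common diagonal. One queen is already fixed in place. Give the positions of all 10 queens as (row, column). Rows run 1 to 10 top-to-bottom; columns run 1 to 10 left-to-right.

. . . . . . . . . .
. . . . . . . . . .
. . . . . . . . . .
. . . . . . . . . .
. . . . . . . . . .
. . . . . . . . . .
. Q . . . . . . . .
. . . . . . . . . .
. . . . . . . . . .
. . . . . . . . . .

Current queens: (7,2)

Row 1: attacked by (7,2)→{2,8}. Safe: 1, 3, 4, 5, 6, 7, 9, 10. Place at column 6.
Row 2: attacked by (1,6)→{5,6,7}; (7,2)→{2,7}. Safe: 1, 3, 4, 8, 9, 10. Place at column 4.
Row 3: attacked by (1,6)→{4,6,8}; (2,4)→{3,4,5}; (7,2)→{2,6}. Safe: 1, 7, 9, 10. Place at column 7.
Row 4: attacked by (1,6)→{3,6,9}; (2,4)→{2,4,6}; (3,7)→{6,7,8}; (7,2)→{2,5}. Safe: 1, 10. Place at column 1.
Row 5: attacked by (1,6)→{2,6,10}; (2,4)→{1,4,7}; (3,7)→{5,7,9}; (4,1)→{1,2}; (7,2)→{2,4}. Safe: 3, 8. Place at column 8.
Row 6: attacked by (1,6)→{1,6}; (2,4)→{4,8}; (3,7)→{4,7,10}; (4,1)→{1,3}; (5,8)→{7,8,9}; (7,2)→{1,2,3}. Safe: 5. Place at column 5.
Row 8: attacked by (1,6)→{6}; (2,4)→{4,10}; (3,7)→{2,7}; (4,1)→{1,5}; (5,8)→{5,8}; (6,5)→{3,5,7}; (7,2)→{1,2,3}. Safe: 9. Place at column 9.
Row 9: attacked by (1,6)→{6}; (2,4)→{4}; (3,7)→{1,7}; (4,1)→{1,6}; (5,8)→{4,8}; (6,5)→{2,5,8}; (7,2)→{2,4}; (8,9)→{8,9,10}. Safe: 3. Place at column 3.
Row 10: attacked by (1,6)→{6}; (2,4)→{4}; (3,7)→{7}; (4,1)→{1,7}; (5,8)→{3,8}; (6,5)→{1,5,9}; (7,2)→{2,5}; (8,9)→{7,9}; (9,3)→{2,3,4}. Safe: 10. Place at column 10.
Columns [6, 4, 7, 1, 8, 5, 2, 9, 3, 10], r−c [-5, -2, -4, 3, -3, 1, 5, -1, 6, 0], r+c [7, 6, 10, 5, 13, 11, 9, 17, 12, 20] are all distinct, so no two queens attack.

(1,6) (2,4) (3,7) (4,1) (5,8) (6,5) (7,2) (8,9) (9,3) (10,10)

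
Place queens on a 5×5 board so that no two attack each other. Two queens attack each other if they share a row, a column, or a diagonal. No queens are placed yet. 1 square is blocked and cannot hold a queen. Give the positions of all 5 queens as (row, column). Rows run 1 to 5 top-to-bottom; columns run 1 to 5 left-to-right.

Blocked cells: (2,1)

(1,3) (2,5) (3,2) (4,4) (5,1)

Row 1: Safe: 1, 2, 3, 4, 5. Place at column 3.
Row 2: attacked by (1,3)→{2,3,4}. Blocked: 1. Safe: 5. Place at column 5.
Row 3: attacked by (1,3)→{1,3,5}; (2,5)→{4,5}. Safe: 2. Place at column 2.
Row 4: attacked by (1,3)→{3}; (2,5)→{3,5}; (3,2)→{1,2,3}. Safe: 4. Place at column 4.
Row 5: attacked by (1,3)→{3}; (2,5)→{2,5}; (3,2)→{2,4}; (4,4)→{3,4,5}. Safe: 1. Place at column 1.
Columns [3, 5, 2, 4, 1], r−c [-2, -3, 1, 0, 4], r+c [4, 7, 5, 8, 6] are all distinct, so no two queens attack.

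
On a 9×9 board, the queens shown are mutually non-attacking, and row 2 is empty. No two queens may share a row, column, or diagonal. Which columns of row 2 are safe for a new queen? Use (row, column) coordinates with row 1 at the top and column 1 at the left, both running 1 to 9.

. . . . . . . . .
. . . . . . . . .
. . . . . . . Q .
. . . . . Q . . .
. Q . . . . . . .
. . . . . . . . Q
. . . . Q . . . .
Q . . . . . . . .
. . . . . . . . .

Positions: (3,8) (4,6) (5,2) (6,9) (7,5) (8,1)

(3,8) attacks row 2 at column 8 and diagonals 7, 9.
(4,6) attacks row 2 at column 6 and diagonals 4, 8.
(5,2) attacks row 2 at column 2 and diagonals 5.
(6,9) attacks row 2 at column 9 and diagonals 5.
(7,5) attacks row 2 at column 5.
(8,1) attacks row 2 at column 1 and diagonals 7.
Attacked columns: {1, 2, 4, 5, 6, 7, 8, 9}. Safe: {3}.

columns 3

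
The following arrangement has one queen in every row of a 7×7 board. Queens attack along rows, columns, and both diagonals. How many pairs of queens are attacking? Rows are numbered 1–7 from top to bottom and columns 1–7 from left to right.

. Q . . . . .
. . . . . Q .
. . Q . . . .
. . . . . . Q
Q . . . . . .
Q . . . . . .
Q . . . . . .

Same column: (5,1)–(6,1) (column 1); (5,1)–(7,1) (column 1); (6,1)–(7,1) (column 1).
Same diagonal: (2,6)–(7,1) (|2−7| = |6−1| = 5); (3,3)–(5,1) (|3−5| = |3−1| = 2).
Total attacking pairs: 5.

5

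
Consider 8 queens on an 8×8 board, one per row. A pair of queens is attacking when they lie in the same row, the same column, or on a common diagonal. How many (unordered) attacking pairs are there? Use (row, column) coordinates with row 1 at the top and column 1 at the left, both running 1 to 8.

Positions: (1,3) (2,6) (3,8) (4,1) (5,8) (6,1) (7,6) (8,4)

4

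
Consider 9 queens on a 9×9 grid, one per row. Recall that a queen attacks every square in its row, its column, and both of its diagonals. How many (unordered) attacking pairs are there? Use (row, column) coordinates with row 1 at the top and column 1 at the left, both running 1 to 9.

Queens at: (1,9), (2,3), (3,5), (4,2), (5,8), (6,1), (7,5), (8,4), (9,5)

Same column: (3,5)–(7,5) (column 5); (3,5)–(9,5) (column 5); (7,5)–(9,5) (column 5).
Same diagonal: (4,2)–(7,5) (|4−7| = |2−5| = 3); (7,5)–(8,4) (|7−8| = |5−4| = 1); (8,4)–(9,5) (|8−9| = |4−5| = 1).
Total attacking pairs: 6.

6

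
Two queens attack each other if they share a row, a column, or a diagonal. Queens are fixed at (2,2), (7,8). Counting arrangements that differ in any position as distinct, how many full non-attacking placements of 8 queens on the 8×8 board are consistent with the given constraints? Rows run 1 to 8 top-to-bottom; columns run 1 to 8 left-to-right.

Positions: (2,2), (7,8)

Branch on row 1: col 4 → 0; col 5 → 1; col 6 → 1; col 7 → 1.
Sum: 0 + 1 + 1 + 1 = 3.

3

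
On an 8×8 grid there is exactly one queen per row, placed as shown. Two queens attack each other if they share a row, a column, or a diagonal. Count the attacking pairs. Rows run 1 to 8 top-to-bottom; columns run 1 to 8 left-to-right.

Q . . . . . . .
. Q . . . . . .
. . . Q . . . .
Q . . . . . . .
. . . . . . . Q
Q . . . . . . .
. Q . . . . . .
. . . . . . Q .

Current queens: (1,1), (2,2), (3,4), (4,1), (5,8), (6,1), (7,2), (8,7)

7

Same column: (1,1)–(4,1) (column 1); (1,1)–(6,1) (column 1); (2,2)–(7,2) (column 2); (4,1)–(6,1) (column 1).
Same diagonal: (1,1)–(2,2) (|1−2| = |1−2| = 1); (3,4)–(6,1) (|3−6| = |4−1| = 3); (6,1)–(7,2) (|6−7| = |1−2| = 1).
Total attacking pairs: 7.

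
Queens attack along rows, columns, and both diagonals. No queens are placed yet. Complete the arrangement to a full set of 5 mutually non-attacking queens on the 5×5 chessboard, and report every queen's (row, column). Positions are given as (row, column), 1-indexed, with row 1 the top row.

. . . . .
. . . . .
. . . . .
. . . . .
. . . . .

Row 1: Safe: 1, 2, 3, 4, 5. Place at column 5.
Row 2: attacked by (1,5)→{4,5}. Safe: 1, 2, 3. Place at column 3.
Row 3: attacked by (1,5)→{3,5}; (2,3)→{2,3,4}. Safe: 1. Place at column 1.
Row 4: attacked by (1,5)→{2,5}; (2,3)→{1,3,5}; (3,1)→{1,2}. Safe: 4. Place at column 4.
Row 5: attacked by (1,5)→{1,5}; (2,3)→{3}; (3,1)→{1,3}; (4,4)→{3,4,5}. Safe: 2. Place at column 2.
Columns [5, 3, 1, 4, 2], r−c [-4, -1, 2, 0, 3], r+c [6, 5, 4, 8, 7] are all distinct, so no two queens attack.

(1,5) (2,3) (3,1) (4,4) (5,2)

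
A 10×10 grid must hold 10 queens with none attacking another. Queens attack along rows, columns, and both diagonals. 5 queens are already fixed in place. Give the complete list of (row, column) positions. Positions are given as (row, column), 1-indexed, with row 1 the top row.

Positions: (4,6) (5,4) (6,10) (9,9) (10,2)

(1,7) (2,5) (3,1) (4,6) (5,4) (6,10) (7,8) (8,3) (9,9) (10,2)

Row 1: attacked by (4,6)→{3,6,9}; (5,4)→{4,8}; (6,10)→{5,10}; (9,9)→{1,9}; (10,2)→{2}. Safe: 7. Place at column 7.
Row 2: attacked by (1,7)→{6,7,8}; (4,6)→{4,6,8}; (5,4)→{1,4,7}; (6,10)→{6,10}; (9,9)→{2,9}; (10,2)→{2,10}. Safe: 3, 5. Place at column 5.
Row 3: attacked by (1,7)→{5,7,9}; (2,5)→{4,5,6}; (4,6)→{5,6,7}; (5,4)→{2,4,6}; (6,10)→{7,10}; (9,9)→{3,9}; (10,2)→{2,9}. Safe: 1, 8. Place at column 1.
Row 7: attacked by (1,7)→{1,7}; (2,5)→{5,10}; (3,1)→{1,5}; (4,6)→{3,6,9}; (5,4)→{2,4,6}; (6,10)→{9,10}; (9,9)→{7,9}; (10,2)→{2,5}. Safe: 8. Place at column 8.
Row 8: attacked by (1,7)→{7}; (2,5)→{5}; (3,1)→{1,6}; (4,6)→{2,6,10}; (5,4)→{1,4,7}; (6,10)→{8,10}; (7,8)→{7,8,9}; (9,9)→{8,9,10}; (10,2)→{2,4}. Safe: 3. Place at column 3.
Columns [7, 5, 1, 6, 4, 10, 8, 3, 9, 2], r−c [-6, -3, 2, -2, 1, -4, -1, 5, 0, 8], r+c [8, 7, 4, 10, 9, 16, 15, 11, 18, 12] are all distinct, so no two queens attack.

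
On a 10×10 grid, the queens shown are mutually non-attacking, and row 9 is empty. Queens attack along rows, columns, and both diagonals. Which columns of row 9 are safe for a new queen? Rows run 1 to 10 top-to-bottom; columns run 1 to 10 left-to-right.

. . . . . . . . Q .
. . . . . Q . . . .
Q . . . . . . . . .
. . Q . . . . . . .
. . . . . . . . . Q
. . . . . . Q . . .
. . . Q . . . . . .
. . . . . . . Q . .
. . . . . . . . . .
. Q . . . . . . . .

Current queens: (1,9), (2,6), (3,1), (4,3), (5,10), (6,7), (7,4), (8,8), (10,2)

(1,9) attacks row 9 at column 9 and diagonals 1.
(2,6) attacks row 9 at column 6.
(3,1) attacks row 9 at column 1 and diagonals 7.
(4,3) attacks row 9 at column 3 and diagonals 8.
(5,10) attacks row 9 at column 10 and diagonals 6.
(6,7) attacks row 9 at column 7 and diagonals 4, 10.
(7,4) attacks row 9 at column 4 and diagonals 2, 6.
(8,8) attacks row 9 at column 8 and diagonals 7, 9.
(10,2) attacks row 9 at column 2 and diagonals 1, 3.
Attacked columns: {1, 2, 3, 4, 6, 7, 8, 9, 10}. Safe: {5}.

columns 5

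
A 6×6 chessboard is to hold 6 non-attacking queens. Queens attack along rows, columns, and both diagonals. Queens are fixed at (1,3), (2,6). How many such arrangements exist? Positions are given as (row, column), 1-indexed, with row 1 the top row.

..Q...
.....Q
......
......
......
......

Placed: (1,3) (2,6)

1

Branch on row 3: col 2 → 1; col 4 → 0.
Sum: 1 + 0 = 1.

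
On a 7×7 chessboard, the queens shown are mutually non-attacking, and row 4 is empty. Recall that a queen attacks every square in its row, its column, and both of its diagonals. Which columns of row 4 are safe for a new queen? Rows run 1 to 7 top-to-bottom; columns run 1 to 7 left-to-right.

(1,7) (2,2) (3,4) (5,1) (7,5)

(1,7) attacks row 4 at column 7 and diagonals 4.
(2,2) attacks row 4 at column 2 and diagonals 4.
(3,4) attacks row 4 at column 4 and diagonals 3, 5.
(5,1) attacks row 4 at column 1 and diagonals 2.
(7,5) attacks row 4 at column 5 and diagonals 2.
Attacked columns: {1, 2, 3, 4, 5, 7}. Safe: {6}.

columns 6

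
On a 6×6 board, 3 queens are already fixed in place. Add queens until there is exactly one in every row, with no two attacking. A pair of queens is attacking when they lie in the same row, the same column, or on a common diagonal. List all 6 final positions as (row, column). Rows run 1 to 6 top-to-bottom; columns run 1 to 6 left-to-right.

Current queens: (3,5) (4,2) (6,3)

(1,4) (2,1) (3,5) (4,2) (5,6) (6,3)

Row 1: attacked by (3,5)→{3,5}; (4,2)→{2,5}; (6,3)→{3}. Safe: 1, 4, 6. Place at column 4.
Row 2: attacked by (1,4)→{3,4,5}; (3,5)→{4,5,6}; (4,2)→{2,4}; (6,3)→{3}. Safe: 1. Place at column 1.
Row 5: attacked by (1,4)→{4}; (2,1)→{1,4}; (3,5)→{3,5}; (4,2)→{1,2,3}; (6,3)→{2,3,4}. Safe: 6. Place at column 6.
Columns [4, 1, 5, 2, 6, 3], r−c [-3, 1, -2, 2, -1, 3], r+c [5, 3, 8, 6, 11, 9] are all distinct, so no two queens attack.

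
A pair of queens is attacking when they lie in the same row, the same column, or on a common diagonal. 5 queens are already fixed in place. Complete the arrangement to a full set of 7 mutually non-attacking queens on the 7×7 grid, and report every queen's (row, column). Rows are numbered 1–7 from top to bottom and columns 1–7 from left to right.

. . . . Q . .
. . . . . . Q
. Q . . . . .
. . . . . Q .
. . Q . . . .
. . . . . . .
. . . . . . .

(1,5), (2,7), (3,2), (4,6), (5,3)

(1,5) (2,7) (3,2) (4,6) (5,3) (6,1) (7,4)

Row 6: attacked by (1,5)→{5}; (2,7)→{3,7}; (3,2)→{2,5}; (4,6)→{4,6}; (5,3)→{2,3,4}. Safe: 1. Place at column 1.
Row 7: attacked by (1,5)→{5}; (2,7)→{2,7}; (3,2)→{2,6}; (4,6)→{3,6}; (5,3)→{1,3,5}; (6,1)→{1,2}. Safe: 4. Place at column 4.
Columns [5, 7, 2, 6, 3, 1, 4], r−c [-4, -5, 1, -2, 2, 5, 3], r+c [6, 9, 5, 10, 8, 7, 11] are all distinct, so no two queens attack.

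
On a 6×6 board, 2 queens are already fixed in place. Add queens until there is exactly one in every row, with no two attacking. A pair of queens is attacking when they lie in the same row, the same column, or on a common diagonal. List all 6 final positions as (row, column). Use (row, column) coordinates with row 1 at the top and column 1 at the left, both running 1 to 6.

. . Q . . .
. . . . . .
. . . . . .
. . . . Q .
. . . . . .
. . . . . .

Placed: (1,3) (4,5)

Row 2: attacked by (1,3)→{2,3,4}; (4,5)→{3,5}. Safe: 1, 6. Place at column 6.
Row 3: attacked by (1,3)→{1,3,5}; (2,6)→{5,6}; (4,5)→{4,5,6}. Safe: 2. Place at column 2.
Row 5: attacked by (1,3)→{3}; (2,6)→{3,6}; (3,2)→{2,4}; (4,5)→{4,5,6}. Safe: 1. Place at column 1.
Row 6: attacked by (1,3)→{3}; (2,6)→{2,6}; (3,2)→{2,5}; (4,5)→{3,5}; (5,1)→{1,2}. Safe: 4. Place at column 4.
Columns [3, 6, 2, 5, 1, 4], r−c [-2, -4, 1, -1, 4, 2], r+c [4, 8, 5, 9, 6, 10] are all distinct, so no two queens attack.

(1,3) (2,6) (3,2) (4,5) (5,1) (6,4)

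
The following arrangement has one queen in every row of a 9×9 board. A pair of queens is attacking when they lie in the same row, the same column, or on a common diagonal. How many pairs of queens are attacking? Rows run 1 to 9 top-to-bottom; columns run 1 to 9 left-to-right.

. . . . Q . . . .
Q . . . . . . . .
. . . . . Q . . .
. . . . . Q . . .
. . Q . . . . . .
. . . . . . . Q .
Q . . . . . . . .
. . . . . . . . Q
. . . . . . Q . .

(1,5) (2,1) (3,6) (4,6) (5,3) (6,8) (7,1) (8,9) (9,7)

Same column: (2,1)–(7,1) (column 1); (3,6)–(4,6) (column 6).
Same diagonal: (4,6)–(6,8) (|4−6| = |6−8| = 2); (5,3)–(7,1) (|5−7| = |3−1| = 2); (5,3)–(9,7) (|5−9| = |3−7| = 4).
Total attacking pairs: 5.

5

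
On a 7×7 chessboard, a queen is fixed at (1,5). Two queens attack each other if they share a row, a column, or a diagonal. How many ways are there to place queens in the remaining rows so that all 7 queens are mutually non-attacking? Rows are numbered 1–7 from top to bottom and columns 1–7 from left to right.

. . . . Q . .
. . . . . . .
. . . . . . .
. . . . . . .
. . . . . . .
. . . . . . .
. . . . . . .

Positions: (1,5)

6

Branch on row 2: col 1 → 2; col 2 → 1; col 3 → 1; col 7 → 2.
Sum: 2 + 1 + 1 + 2 = 6.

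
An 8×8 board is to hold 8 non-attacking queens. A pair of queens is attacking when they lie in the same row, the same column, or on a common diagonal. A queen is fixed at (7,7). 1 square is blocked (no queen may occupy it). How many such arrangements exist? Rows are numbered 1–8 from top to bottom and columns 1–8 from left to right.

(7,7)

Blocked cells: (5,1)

Branch on row 1: col 2 → 2; col 3 → 5; col 4 → 2; col 5 → 1; col 6 → 3; col 8 → 2.
Sum: 2 + 5 + 2 + 1 + 3 + 2 = 15.

15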